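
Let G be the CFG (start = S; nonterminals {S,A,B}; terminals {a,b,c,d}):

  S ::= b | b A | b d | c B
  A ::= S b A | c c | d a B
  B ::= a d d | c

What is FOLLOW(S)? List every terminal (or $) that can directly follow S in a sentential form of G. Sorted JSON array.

Compute FIRST by fixpoint:
round 1:
  A via A→c c: +{c}
  A via A→d a B: +{d}
  B via B→a d d: +{a}
  B via B→c: +{c}
  S via S→b: +{b}
  S via S→c B: +{c}
  S: {b,c}  A: {c,d}  B: {a,c}
round 2:
  A via A→S b A: +{b}
  S: {b,c}  A: {b,c,d}  B: {a,c}
round 3: done
  S: {b,c}  A: {b,c,d}  B: {a,c}

FOLLOW sets:
initialize: $ ∈ FOLLOW(S)
iter 1:
  A→S b A: FOLLOW(S) ⊇ FIRST(b) = {b}; new: +{b}
  S→b A: FOLLOW(A) ⊇ FOLLOW(S) ⊇ {$,b}; new: +{$,b}
  S→c B: FOLLOW(B) ⊇ FOLLOW(S) ⊇ {$,b}; new: +{$,b}
  FOLLOW[S]={$,b}  FOLLOW[A]={$,b}  FOLLOW[B]={$,b}
iter 2: (stable)
  FOLLOW[S]={$,b}  FOLLOW[A]={$,b}  FOLLOW[B]={$,b}

FOLLOW(S) = ["$", "b"]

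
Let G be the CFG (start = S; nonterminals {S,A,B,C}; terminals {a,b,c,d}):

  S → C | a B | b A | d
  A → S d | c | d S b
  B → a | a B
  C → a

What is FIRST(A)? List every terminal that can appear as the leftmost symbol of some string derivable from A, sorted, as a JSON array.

FIRST iteration:
pass 1:
  A via A→c: +{c}
  A via A→d S b: +{d}
  B via B→a: +{a}
  C via C→a: +{a}
  S via S→C: +{a}
  S via S→b A: +{b}
  S via S→d: +{d}
  FIRST[S]={a,b,d}  FIRST[A]={c,d}  FIRST[B]={a}  FIRST[C]={a}
pass 2:
  A via A→S d: +{a,b}
  FIRST[S]={a,b,d}  FIRST[A]={a,b,c,d}  FIRST[B]={a}  FIRST[C]={a}
pass 3: done
  FIRST[S]={a,b,d}  FIRST[A]={a,b,c,d}  FIRST[B]={a}  FIRST[C]={a}

FIRST(A) = ["a", "b", "c", "d"]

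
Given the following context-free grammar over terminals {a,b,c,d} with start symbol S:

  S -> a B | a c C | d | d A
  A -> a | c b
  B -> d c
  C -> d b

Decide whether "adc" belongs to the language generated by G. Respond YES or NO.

CNF form of G:
  S -> T2 A | T3 B | T3 X4 | d
  A -> T0 T1 | a
  B -> T2 T0
  C -> T2 T1
  T0 -> c
  T1 -> b
  T2 -> d
  T3 -> a
  X4 -> T0 C

CYK fill:
  cell(0,0) a: {A,T3}  orig:{A}
  cell(1,1) d: {S,T2}  orig:{S}
  cell(2,2) c: {T0}  orig:{}
  cell(0,1) ad: ∅
  cell(1,2) dc: {B}
  cell(0,2) adc: {S}

S ∈ T[0,2] ⇒ YES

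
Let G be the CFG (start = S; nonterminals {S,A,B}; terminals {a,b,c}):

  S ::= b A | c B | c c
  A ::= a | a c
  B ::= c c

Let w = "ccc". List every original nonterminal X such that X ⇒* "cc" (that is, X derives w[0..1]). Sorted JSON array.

CNF form of G:
  S -> T1 B | T1 T1 | T2 A
  A -> T0 T1 | a
  B -> T1 T1
  T0 -> a
  T1 -> c
  T2 -> b

CYK fill — only the sub-triangle for w[0..1]:
  cell(0,0) c: {T1}  orig:{}
  cell(1,1) c: {T1}  orig:{}
  cell(0,1) cc: {B,S}

Original NTs in T[0,1] deriving "cc": ["B", "S"]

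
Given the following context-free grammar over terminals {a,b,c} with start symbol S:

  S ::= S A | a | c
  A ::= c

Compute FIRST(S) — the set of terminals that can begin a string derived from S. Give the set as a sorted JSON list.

Compute FIRST by fixpoint:
iter 1:
  A via A→c: +{c}
  S via S→a: +{a}
  S via S→c: +{c}
  S: {a,c}  A: {c}
iter 2: (stable)
  S: {a,c}  A: {c}

FIRST(S) = ["a", "c"]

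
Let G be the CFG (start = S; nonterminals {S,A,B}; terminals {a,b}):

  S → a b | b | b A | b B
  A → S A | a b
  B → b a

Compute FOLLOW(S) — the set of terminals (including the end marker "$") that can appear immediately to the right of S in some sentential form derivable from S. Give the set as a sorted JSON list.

FIRST sets, iterate to fixpoint:
iter 1:
  A via A→a b: +{a}
  B via B→b a: +{b}
  S via S→a b: +{a}
  S via S→b: +{b}
  S: {a,b}  A: {a}  B: {b}
iter 2:
  A via A→S A: +{b}
  S: {a,b}  A: {a,b}  B: {b}
iter 3: — fixpoint
  S: {a,b}  A: {a,b}  B: {b}

Compute FOLLOW by fixpoint:
initialize: $ ∈ FOLLOW(S)
round 1:
  A→S A: FOLLOW(S) ⊇ FIRST(A) = {a,b}; new: +{a,b}
  S→b A: FOLLOW(A) ⊇ FOLLOW(S) ⊇ {$,a,b}; new: +{$,a,b}
  S→b B: FOLLOW(B) ⊇ FOLLOW(S) ⊇ {$,a,b}; new: +{$,a,b}
  S: {$,a,b}  A: {$,a,b}  B: {$,a,b}
round 2: (stable)
  S: {$,a,b}  A: {$,a,b}  B: {$,a,b}

FOLLOW(S) = ["$", "a", "b"]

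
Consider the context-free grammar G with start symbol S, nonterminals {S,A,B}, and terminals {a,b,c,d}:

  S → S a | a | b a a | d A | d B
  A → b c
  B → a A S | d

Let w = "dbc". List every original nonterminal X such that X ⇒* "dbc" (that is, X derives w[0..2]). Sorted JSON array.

CNF form of G:
  S -> S T2 | T0 X5 | T3 A | T3 B | a
  A -> T0 T1
  B -> T2 X4 | d
  T0 -> b
  T1 -> c
  T2 -> a
  T3 -> d
  X4 -> A S
  X5 -> T2 T2

Fill CYK table bottom-up (cells [i..j] with 0 ≤ i ≤ j ≤ 2 only):
  [0..0]={B,T3}  "d"  orig:{B}
  [1..1]={T0}  "b"  orig:{}
  [2..2]={T1}  "c"  orig:{}
  [0..1]=∅  "db"
  [1..2]={A}  "bc"
  [0..2]={S}  "dbc"

Original NTs in T[0,2] deriving "dbc": ["S"]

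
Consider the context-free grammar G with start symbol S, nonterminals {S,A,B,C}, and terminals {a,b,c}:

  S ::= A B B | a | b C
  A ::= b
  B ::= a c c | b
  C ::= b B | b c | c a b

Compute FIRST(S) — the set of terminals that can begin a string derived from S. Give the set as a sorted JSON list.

FIRST sets, iterate to fixpoint:
iter 1:
  A via A→b: +{b}
  B via B→a c c: +{a}
  B via B→b: +{b}
  C via C→b B: +{b}
  C via C→c a b: +{c}
  S via S→A B B: +{b}
  S via S→a: +{a}
  S: {a,b}  A: {b}  B: {a,b}  C: {b,c}
iter 2: (no change)
  S: {a,b}  A: {b}  B: {a,b}  C: {b,c}

FIRST(S) = ["a", "b"]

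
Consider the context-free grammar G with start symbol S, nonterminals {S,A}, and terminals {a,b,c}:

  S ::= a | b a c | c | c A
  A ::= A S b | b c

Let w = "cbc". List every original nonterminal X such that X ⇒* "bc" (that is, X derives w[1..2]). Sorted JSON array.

CNF form of G:
  S -> T0 X4 | T1 A | a | c
  A -> A X3 | T0 T1
  T0 -> b
  T1 -> c
  T2 -> a
  X3 -> S T0
  X4 -> T2 T1

Fill CYK table bottom-up — only the sub-triangle for w[1..2]:
  [1..1]={T0}  "b"  orig:{}
  [2..2]={S,T1}  "c"  orig:{S}
  [1..2]={A}  "bc"

Original NTs in T[1,2] deriving "bc": ["A"]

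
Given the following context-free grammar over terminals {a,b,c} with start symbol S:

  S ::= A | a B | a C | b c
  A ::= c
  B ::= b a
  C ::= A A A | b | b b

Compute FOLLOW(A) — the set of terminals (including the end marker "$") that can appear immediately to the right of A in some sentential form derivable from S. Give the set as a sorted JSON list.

FIRST iteration:
iter 1:
  A via A→c: +{c}
  B via B→b a: +{b}
  C via C→A A A: +{c}
  C via C→b: +{b}
  S via S→A: +{c}
  S via S→a B: +{a}
  S via S→b c: +{b}
  FIRST(S)={a,b,c}  FIRST(A)={c}  FIRST(B)={b}  FIRST(C)={b,c}
iter 2: (stable)
  FIRST(S)={a,b,c}  FIRST(A)={c}  FIRST(B)={b}  FIRST(C)={b,c}

Compute FOLLOW by fixpoint:
seed FOLLOW(S) with $
[1]
  C→A A A: FOLLOW(A) ⊇ FIRST(A) = {c}; new: +{c}
  S→A: FOLLOW(A) ⊇ FOLLOW(S) ⊇ {$}; new: +{$}
  S→a B: FOLLOW(B) ⊇ FOLLOW(S) ⊇ {$}; new: +{$}
  S→a C: FOLLOW(C) ⊇ FOLLOW(S) ⊇ {$}; new: +{$}
  S: {$}  A: {$,c}  B: {$}  C: {$}
[2] (no change)
  S: {$}  A: {$,c}  B: {$}  C: {$}

FOLLOW(A) = ["$", "c"]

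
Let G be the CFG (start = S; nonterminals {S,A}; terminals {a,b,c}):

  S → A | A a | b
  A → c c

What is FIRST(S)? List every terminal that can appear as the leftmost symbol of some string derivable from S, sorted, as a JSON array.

Compute FIRST by fixpoint:
[1]
  A via A→c c: +{c}
  S via S→A: +{c}
  S via S→b: +{b}
  FIRST(S)={b,c}  FIRST(A)={c}
[2] — fixpoint
  FIRST(S)={b,c}  FIRST(A)={c}

FIRST(S) = ["b", "c"]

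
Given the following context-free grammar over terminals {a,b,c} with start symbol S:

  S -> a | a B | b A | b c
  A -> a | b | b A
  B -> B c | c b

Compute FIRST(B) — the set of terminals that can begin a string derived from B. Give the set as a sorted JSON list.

FIRST iteration:
pass 1:
  A via A→a: +{a}
  A via A→b: +{b}
  B via B→c b: +{c}
  S via S→a: +{a}
  S via S→b A: +{b}
  FIRST[S]={a,b}  FIRST[A]={a,b}  FIRST[B]={c}
pass 2: (no change)
  FIRST[S]={a,b}  FIRST[A]={a,b}  FIRST[B]={c}

FIRST(B) = ["c"]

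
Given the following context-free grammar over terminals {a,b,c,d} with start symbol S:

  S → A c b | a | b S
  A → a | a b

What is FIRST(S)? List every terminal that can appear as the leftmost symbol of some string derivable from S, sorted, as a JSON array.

Compute FIRST by fixpoint:
[1]
  A via A→a: +{a}
  S via S→A c b: +{a}
  S via S→b S: +{b}
  FIRST(S)={a,b}  FIRST(A)={a}
[2] (no change)
  FIRST(S)={a,b}  FIRST(A)={a}

FIRST(S) = ["a", "b"]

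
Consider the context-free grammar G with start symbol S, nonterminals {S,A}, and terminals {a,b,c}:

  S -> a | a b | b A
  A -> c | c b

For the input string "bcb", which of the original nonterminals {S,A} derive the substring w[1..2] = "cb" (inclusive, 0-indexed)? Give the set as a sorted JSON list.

CNF form of G:
  S -> T1 A | T2 T1 | a
  A -> T0 T1 | c
  T0 -> c
  T1 -> b
  T2 -> a

Fill CYK table bottom-up — only the sub-triangle for w[1..2]:
  T[1,1] 'c' = {A,T0}  orig:{A}
  T[2,2] 'b' = {T1}  orig:{}
  T[1,2] 'cb' = {A}

Original NTs in T[1,2] deriving "cb": ["A"]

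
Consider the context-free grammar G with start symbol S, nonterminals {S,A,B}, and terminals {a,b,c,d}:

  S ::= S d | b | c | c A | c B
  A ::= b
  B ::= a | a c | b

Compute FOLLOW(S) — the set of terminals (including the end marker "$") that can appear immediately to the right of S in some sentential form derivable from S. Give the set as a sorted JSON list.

Compute FIRST by fixpoint:
iter 1:
  A via A→b: +{b}
  B via B→a: +{a}
  B via B→b: +{b}
  S via S→b: +{b}
  S via S→c: +{c}
  FIRST(S)={b,c}  FIRST(A)={b}  FIRST(B)={a,b}
iter 2: done
  FIRST(S)={b,c}  FIRST(A)={b}  FIRST(B)={a,b}

Compute FOLLOW by fixpoint:
FOLLOW(S) := {$}
iter 1:
  S→S d: FOLLOW(S) ⊇ FIRST(d) = {d}; new: +{d}
  S→c A: FOLLOW(A) ⊇ FOLLOW(S) ⊇ {$,d}; new: +{$,d}
  S→c B: FOLLOW(B) ⊇ FOLLOW(S) ⊇ {$,d}; new: +{$,d}
  FOLLOW(S)={$,d}  FOLLOW(A)={$,d}  FOLLOW(B)={$,d}
iter 2: — fixpoint
  FOLLOW(S)={$,d}  FOLLOW(A)={$,d}  FOLLOW(B)={$,d}

FOLLOW(S) = ["$", "d"]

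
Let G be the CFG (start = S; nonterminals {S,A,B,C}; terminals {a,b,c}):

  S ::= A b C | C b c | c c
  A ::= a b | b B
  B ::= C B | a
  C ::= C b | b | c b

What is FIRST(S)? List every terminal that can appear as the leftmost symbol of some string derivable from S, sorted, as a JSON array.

FIRST sets, iterate to fixpoint:
iter 1:
  A via A→a b: +{a}
  A via A→b B: +{b}
  B via B→a: +{a}
  C via C→b: +{b}
  C via C→c b: +{c}
  S via S→A b C: +{a,b}
  S via S→C b c: +{c}
  FIRST(S)={a,b,c}  FIRST(A)={a,b}  FIRST(B)={a}  FIRST(C)={b,c}
iter 2:
  B via B→C B: +{b,c}
  FIRST(S)={a,b,c}  FIRST(A)={a,b}  FIRST(B)={a,b,c}  FIRST(C)={b,c}
iter 3: — fixpoint
  FIRST(S)={a,b,c}  FIRST(A)={a,b}  FIRST(B)={a,b,c}  FIRST(C)={b,c}

FIRST(S) = ["a", "b", "c"]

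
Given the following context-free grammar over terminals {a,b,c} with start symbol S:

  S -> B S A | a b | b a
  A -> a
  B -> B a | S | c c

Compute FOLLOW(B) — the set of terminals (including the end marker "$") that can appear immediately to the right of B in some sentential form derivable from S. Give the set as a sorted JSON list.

FIRST sets, iterate to fixpoint:
round 1:
  A via A→a: +{a}
  B via B→c c: +{c}
  S via S→B S A: +{c}
  S via S→a b: +{a}
  S via S→b a: +{b}
  FIRST(S)={a,b,c}  FIRST(A)={a}  FIRST(B)={c}
round 2:
  B via B→S: +{a,b}
  FIRST(S)={a,b,c}  FIRST(A)={a}  FIRST(B)={a,b,c}
round 3: — fixpoint
  FIRST(S)={a,b,c}  FIRST(A)={a}  FIRST(B)={a,b,c}

FOLLOW iteration:
FOLLOW(S) := {$}
iter 1:
  B→B a: FOLLOW(B) ⊇ FIRST(a) = {a}; new: +{a}
  B→S: FOLLOW(S) ⊇ FOLLOW(B) ⊇ {a}; new: +{a}
  S→B S A: FOLLOW(B) ⊇ FIRST(S) = {a,b,c}; new: +{b,c}
  S→B S A: FOLLOW(A) ⊇ FOLLOW(S) ⊇ {$,a}; new: +{$,a}
  S: {$,a}  A: {$,a}  B: {a,b,c}
iter 2:
  B→S: FOLLOW(S) ⊇ FOLLOW(B) ⊇ {a,b,c}; new: +{b,c}
  S→B S A: FOLLOW(A) ⊇ FOLLOW(S) ⊇ {$,a,b,c}; new: +{b,c}
  S: {$,a,b,c}  A: {$,a,b,c}  B: {a,b,c}
iter 3: (stable)
  S: {$,a,b,c}  A: {$,a,b,c}  B: {a,b,c}

FOLLOW(B) = ["a", "b", "c"]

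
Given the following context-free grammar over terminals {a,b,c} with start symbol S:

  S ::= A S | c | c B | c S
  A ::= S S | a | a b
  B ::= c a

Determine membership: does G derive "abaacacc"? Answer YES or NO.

CNF form of G:
  S -> A S | T2 B | T2 S | c
  A -> S S | T0 T1 | a
  B -> T2 T0
  T0 -> a
  T1 -> b
  T2 -> c

CYK table (by increasing span):
  cell(0,0) a: {A,T0}  orig:{A}
  cell(1,1) b: {T1}  orig:{}
  cell(2,2) a: {A,T0}  orig:{A}
  cell(3,3) a: {A,T0}  orig:{A}
  cell(4,4) c: {S,T2}  orig:{S}
  cell(5,5) a: {A,T0}  orig:{A}
  cell(6,6) c: {S,T2}  orig:{S}
  cell(7,7) c: {S,T2}  orig:{S}
  cell(0,1) ab: {A}
  cell(1,2) ba: ∅
  cell(2,3) aa: ∅
  cell(3,4) ac: {S}
  cell(4,5) ca: {B}
  cell(5,6) ac: {S}
  cell(6,7) cc: {A,S}
  cell(0,2) aba: ∅
  cell(1,3) baa: ∅
  cell(2,4) aac: {S}
  cell(3,5) aca: ∅
  cell(4,6) cac: {A,S}
  cell(5,7) acc: {A,S}
  cell(0,3) abaa: ∅
  cell(1,4) baac: ∅
  cell(2,5) aaca: ∅
  cell(3,6) acac: {A,S}
  cell(4,7) cacc: {A,S}
  cell(0,4) abaac: {S}
  cell(1,5) baaca: ∅
  cell(2,6) aacac: {A,S}
  cell(3,7) acacc: {A,S}
  cell(0,5) abaaca: ∅
  cell(1,6) baacac: ∅
  cell(2,7) aacacc: {A,S}
  cell(0,6) abaacac: {A,S}
  cell(1,7) baacacc: ∅
  cell(0,7) abaacacc: {A,S}

S ∈ T[0,7] ⇒ YES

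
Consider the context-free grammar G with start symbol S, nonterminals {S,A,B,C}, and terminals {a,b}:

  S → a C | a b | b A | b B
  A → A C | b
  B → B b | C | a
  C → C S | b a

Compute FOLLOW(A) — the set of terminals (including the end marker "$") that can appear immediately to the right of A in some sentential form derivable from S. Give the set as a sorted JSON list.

Compute FIRST by fixpoint:
round 1:
  A via A→b: +{b}
  B via B→a: +{a}
  C via C→b a: +{b}
  S via S→a C: +{a}
  S via S→b A: +{b}
  FIRST(S)={a,b}  FIRST(A)={b}  FIRST(B)={a}  FIRST(C)={b}
round 2:
  B via B→C: +{b}
  FIRST(S)={a,b}  FIRST(A)={b}  FIRST(B)={a,b}  FIRST(C)={b}
round 3: (stable)
  FIRST(S)={a,b}  FIRST(A)={b}  FIRST(B)={a,b}  FIRST(C)={b}

Compute FOLLOW by fixpoint:
seed FOLLOW(S) with $
[1]
  A→A C: FOLLOW(A) ⊇ FIRST(C) = {b}; new: +{b}
  A→A C: FOLLOW(C) ⊇ FOLLOW(A) ⊇ {b}; new: +{b}
  B→B b: FOLLOW(B) ⊇ FIRST(b) = {b}; new: +{b}
  C→C S: FOLLOW(C) ⊇ FIRST(S) = {a,b}; new: +{a}
  C→C S: FOLLOW(S) ⊇ FOLLOW(C) ⊇ {a,b}; new: +{a,b}
  S→a C: FOLLOW(C) ⊇ FOLLOW(S) ⊇ {$,a,b}; new: +{$}
  S→b A: FOLLOW(A) ⊇ FOLLOW(S) ⊇ {$,a,b}; new: +{$,a}
  S→b B: FOLLOW(B) ⊇ FOLLOW(S) ⊇ {$,a,b}; new: +{$,a}
  FOLLOW[S]={$,a,b}  FOLLOW[A]={$,a,b}  FOLLOW[B]={$,a,b}  FOLLOW[C]={$,a,b}
[2] (stable)
  FOLLOW[S]={$,a,b}  FOLLOW[A]={$,a,b}  FOLLOW[B]={$,a,b}  FOLLOW[C]={$,a,b}

FOLLOW(A) = ["$", "a", "b"]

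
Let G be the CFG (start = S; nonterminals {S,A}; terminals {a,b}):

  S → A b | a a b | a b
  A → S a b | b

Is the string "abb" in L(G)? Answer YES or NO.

Convert to CNF:
  S -> A T1 | T0 T1 | T0 X3
  A -> S X2 | b
  T0 -> a
  T1 -> b
  X2 -> T0 T1
  X3 -> T0 T1

CYK fill:
  T[0,0] 'a' = {T0}  orig:{}
  T[1,1] 'b' = {A,T1}  orig:{A}
  T[2,2] 'b' = {A,T1}  orig:{A}
  T[0,1] 'ab' = {S,X2,X3}  orig:{S}
  T[1,2] 'bb' = {S}
  T[0,2] 'abb' = ∅

S ∉ T[0,2] ⇒ NO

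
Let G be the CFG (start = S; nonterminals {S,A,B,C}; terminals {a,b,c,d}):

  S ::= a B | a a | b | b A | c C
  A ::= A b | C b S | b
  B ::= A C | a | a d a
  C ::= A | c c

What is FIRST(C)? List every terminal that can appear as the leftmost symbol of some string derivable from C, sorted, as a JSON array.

FIRST sets, iterate to fixpoint:
iter 1:
  A via A→b: +{b}
  B via B→A C: +{b}
  B via B→a: +{a}
  C via C→A: +{b}
  C via C→c c: +{c}
  S via S→a B: +{a}
  S via S→b: +{b}
  S via S→c C: +{c}
  S: {a,b,c}  A: {b}  B: {a,b}  C: {b,c}
iter 2:
  A via A→C b S: +{c}
  B via B→A C: +{c}
  S: {a,b,c}  A: {b,c}  B: {a,b,c}  C: {b,c}
iter 3: (stable)
  S: {a,b,c}  A: {b,c}  B: {a,b,c}  C: {b,c}

FIRST(C) = ["b", "c"]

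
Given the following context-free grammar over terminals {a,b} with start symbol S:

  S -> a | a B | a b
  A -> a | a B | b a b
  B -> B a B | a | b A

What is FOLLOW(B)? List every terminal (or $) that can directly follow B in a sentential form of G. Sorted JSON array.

Compute FIRST by fixpoint:
pass 1:
  A via A→a: +{a}
  A via A→b a b: +{b}
  B via B→a: +{a}
  B via B→b A: +{b}
  S via S→a: +{a}
  FIRST[S]={a}  FIRST[A]={a,b}  FIRST[B]={a,b}
pass 2: — fixpoint
  FIRST[S]={a}  FIRST[A]={a,b}  FIRST[B]={a,b}

FOLLOW sets:
seed FOLLOW(S) with $
pass 1:
  B→B a B: FOLLOW(B) ⊇ FIRST(a) = {a}; new: +{a}
  B→b A: FOLLOW(A) ⊇ FOLLOW(B) ⊇ {a}; new: +{a}
  S→a B: FOLLOW(B) ⊇ FOLLOW(S) ⊇ {$}; new: +{$}
  S: {$}  A: {a}  B: {$,a}
pass 2:
  B→b A: FOLLOW(A) ⊇ FOLLOW(B) ⊇ {$,a}; new: +{$}
  S: {$}  A: {$,a}  B: {$,a}
pass 3: (no change)
  S: {$}  A: {$,a}  B: {$,a}

FOLLOW(B) = ["$", "a"]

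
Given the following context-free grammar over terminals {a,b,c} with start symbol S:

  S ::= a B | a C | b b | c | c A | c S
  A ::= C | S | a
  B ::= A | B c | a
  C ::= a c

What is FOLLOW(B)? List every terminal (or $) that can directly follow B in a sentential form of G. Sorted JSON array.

FIRST sets, iterate to fixpoint:
iter 1:
  A via A→a: +{a}
  B via B→A: +{a}
  C via C→a c: +{a}
  S via S→a B: +{a}
  S via S→b b: +{b}
  S via S→c: +{c}
  FIRST[S]={a,b,c}  FIRST[A]={a}  FIRST[B]={a}  FIRST[C]={a}
iter 2:
  A via A→S: +{b,c}
  B via B→A: +{b,c}
  FIRST[S]={a,b,c}  FIRST[A]={a,b,c}  FIRST[B]={a,b,c}  FIRST[C]={a}
iter 3: done
  FIRST[S]={a,b,c}  FIRST[A]={a,b,c}  FIRST[B]={a,b,c}  FIRST[C]={a}

FOLLOW iteration:
seed FOLLOW(S) with $
pass 1:
  B→B c: FOLLOW(B) ⊇ FIRST(c) = {c}; new: +{c}
  S→a B: FOLLOW(B) ⊇ FOLLOW(S) ⊇ {$}; new: +{$}
  S→a C: FOLLOW(C) ⊇ FOLLOW(S) ⊇ {$}; new: +{$}
  S→c A: FOLLOW(A) ⊇ FOLLOW(S) ⊇ {$}; new: +{$}
  FOLLOW(S)={$}  FOLLOW(A)={$}  FOLLOW(B)={$,c}  FOLLOW(C)={$}
pass 2:
  B→A: FOLLOW(A) ⊇ FOLLOW(B) ⊇ {$,c}; new: +{c}
  FOLLOW(S)={$}  FOLLOW(A)={$,c}  FOLLOW(B)={$,c}  FOLLOW(C)={$}
pass 3:
  A→C: FOLLOW(C) ⊇ FOLLOW(A) ⊇ {$,c}; new: +{c}
  A→S: FOLLOW(S) ⊇ FOLLOW(A) ⊇ {$,c}; new: +{c}
  FOLLOW(S)={$,c}  FOLLOW(A)={$,c}  FOLLOW(B)={$,c}  FOLLOW(C)={$,c}
pass 4: — fixpoint
  FOLLOW(S)={$,c}  FOLLOW(A)={$,c}  FOLLOW(B)={$,c}  FOLLOW(C)={$,c}

FOLLOW(B) = ["$", "c"]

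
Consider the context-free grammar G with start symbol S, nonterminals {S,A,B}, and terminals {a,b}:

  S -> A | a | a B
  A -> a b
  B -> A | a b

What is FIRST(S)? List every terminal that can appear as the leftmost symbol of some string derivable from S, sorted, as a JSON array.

FIRST sets, iterate to fixpoint:
iter 1:
  A via A→a b: +{a}
  B via B→A: +{a}
  S via S→A: +{a}
  FIRST[S]={a}  FIRST[A]={a}  FIRST[B]={a}
iter 2: (stable)
  FIRST[S]={a}  FIRST[A]={a}  FIRST[B]={a}

FIRST(S) = ["a"]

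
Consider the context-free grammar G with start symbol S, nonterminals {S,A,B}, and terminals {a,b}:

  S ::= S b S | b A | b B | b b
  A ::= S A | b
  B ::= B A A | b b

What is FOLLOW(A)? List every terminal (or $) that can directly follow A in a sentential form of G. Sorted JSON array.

Compute FIRST by fixpoint:
round 1:
  A via A→b: +{b}
  B via B→b b: +{b}
  S via S→b A: +{b}
  FIRST(S)={b}  FIRST(A)={b}  FIRST(B)={b}
round 2: (no change)
  FIRST(S)={b}  FIRST(A)={b}  FIRST(B)={b}

FOLLOW sets:
initialize: $ ∈ FOLLOW(S)
iter 1:
  A→S A: FOLLOW(S) ⊇ FIRST(A) = {b}; new: +{b}
  B→B A A: FOLLOW(B) ⊇ FIRST(A) = {b}; new: +{b}
  B→B A A: FOLLOW(A) ⊇ FIRST(A) = {b}; new: +{b}
  S→b A: FOLLOW(A) ⊇ FOLLOW(S) ⊇ {$,b}; new: +{$}
  S→b B: FOLLOW(B) ⊇ FOLLOW(S) ⊇ {$,b}; new: +{$}
  FOLLOW(S)={$,b}  FOLLOW(A)={$,b}  FOLLOW(B)={$,b}
iter 2: (no change)
  FOLLOW(S)={$,b}  FOLLOW(A)={$,b}  FOLLOW(B)={$,b}

FOLLOW(A) = ["$", "b"]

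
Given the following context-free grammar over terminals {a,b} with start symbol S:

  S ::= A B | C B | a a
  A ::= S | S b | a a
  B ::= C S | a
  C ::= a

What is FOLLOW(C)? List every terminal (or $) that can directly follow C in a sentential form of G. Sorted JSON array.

Compute FIRST by fixpoint:
iter 1:
  A via A→a a: +{a}
  B via B→a: +{a}
  C via C→a: +{a}
  S via S→A B: +{a}
  FIRST(S)={a}  FIRST(A)={a}  FIRST(B)={a}  FIRST(C)={a}
iter 2: done
  FIRST(S)={a}  FIRST(A)={a}  FIRST(B)={a}  FIRST(C)={a}

FOLLOW iteration:
initialize: $ ∈ FOLLOW(S)
round 1:
  A→S b: FOLLOW(S) ⊇ FIRST(b) = {b}; new: +{b}
  B→C S: FOLLOW(C) ⊇ FIRST(S) = {a}; new: +{a}
  S→A B: FOLLOW(A) ⊇ FIRST(B) = {a}; new: +{a}
  S→A B: FOLLOW(B) ⊇ FOLLOW(S) ⊇ {$,b}; new: +{$,b}
  FOLLOW(S)={$,b}  FOLLOW(A)={a}  FOLLOW(B)={$,b}  FOLLOW(C)={a}
round 2:
  A→S: FOLLOW(S) ⊇ FOLLOW(A) ⊇ {a}; new: +{a}
  S→A B: FOLLOW(B) ⊇ FOLLOW(S) ⊇ {$,a,b}; new: +{a}
  FOLLOW(S)={$,a,b}  FOLLOW(A)={a}  FOLLOW(B)={$,a,b}  FOLLOW(C)={a}
round 3: done
  FOLLOW(S)={$,a,b}  FOLLOW(A)={a}  FOLLOW(B)={$,a,b}  FOLLOW(C)={a}

FOLLOW(C) = ["a"]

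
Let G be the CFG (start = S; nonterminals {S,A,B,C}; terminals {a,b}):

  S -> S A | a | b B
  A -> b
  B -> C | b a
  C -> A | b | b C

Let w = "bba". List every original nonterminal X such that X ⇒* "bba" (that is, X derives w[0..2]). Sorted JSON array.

Convert to CNF:
  S -> S A | T0 B | a
  A -> b
  B -> T0 C | T0 T1 | b
  C -> T0 C | b
  T0 -> b
  T1 -> a

Fill CYK table bottom-up — only the sub-triangle for w[0..2]:
  T[0,0] 'b' = {A,B,C,T0}  orig:{A,B,C}
  T[1,1] 'b' = {A,B,C,T0}  orig:{A,B,C}
  T[2,2] 'a' = {S,T1}  orig:{S}
  T[0,1] 'bb' = {B,C,S}
  T[1,2] 'ba' = {B}
  T[0,2] 'bba' = {S}

Original NTs in T[0,2] deriving "bba": ["S"]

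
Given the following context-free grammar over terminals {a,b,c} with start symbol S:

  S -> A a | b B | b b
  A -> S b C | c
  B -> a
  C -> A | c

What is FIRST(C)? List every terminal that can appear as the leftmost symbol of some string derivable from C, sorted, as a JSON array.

FIRST iteration:
[1]
  A via A→c: +{c}
  B via B→a: +{a}
  C via C→A: +{c}
  S via S→A a: +{c}
  S via S→b B: +{b}
  S: {b,c}  A: {c}  B: {a}  C: {c}
[2]
  A via A→S b C: +{b}
  C via C→A: +{b}
  S: {b,c}  A: {b,c}  B: {a}  C: {b,c}
[3] (stable)
  S: {b,c}  A: {b,c}  B: {a}  C: {b,c}

FIRST(C) = ["b", "c"]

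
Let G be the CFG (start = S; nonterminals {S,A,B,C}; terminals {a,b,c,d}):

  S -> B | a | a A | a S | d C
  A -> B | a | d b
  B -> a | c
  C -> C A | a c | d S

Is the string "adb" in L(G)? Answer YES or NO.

CNF form of G:
  S -> T0 C | T2 A | T2 S | a | c
  A -> T0 T1 | a | c
  B -> a | c
  C -> C A | T0 S | T2 T3
  T0 -> d
  T1 -> b
  T2 -> a
  T3 -> c

Fill CYK table bottom-up:
  cell(0,0) a: {A,B,S,T2}  orig:{A,B,S}
  cell(1,1) d: {T0}  orig:{}
  cell(2,2) b: {T1}  orig:{}
  cell(0,1) ad: ∅
  cell(1,2) db: {A}
  cell(0,2) adb: {S}

S ∈ T[0,2] ⇒ YES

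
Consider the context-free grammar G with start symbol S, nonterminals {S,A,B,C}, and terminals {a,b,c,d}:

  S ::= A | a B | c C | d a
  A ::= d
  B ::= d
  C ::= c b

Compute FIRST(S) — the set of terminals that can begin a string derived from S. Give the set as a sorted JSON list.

FIRST sets, iterate to fixpoint:
[1]
  A via A→d: +{d}
  B via B→d: +{d}
  C via C→c b: +{c}
  S via S→A: +{d}
  S via S→a B: +{a}
  S via S→c C: +{c}
  FIRST(S)={a,c,d}  FIRST(A)={d}  FIRST(B)={d}  FIRST(C)={c}
[2] done
  FIRST(S)={a,c,d}  FIRST(A)={d}  FIRST(B)={d}  FIRST(C)={c}

FIRST(S) = ["a", "c", "d"]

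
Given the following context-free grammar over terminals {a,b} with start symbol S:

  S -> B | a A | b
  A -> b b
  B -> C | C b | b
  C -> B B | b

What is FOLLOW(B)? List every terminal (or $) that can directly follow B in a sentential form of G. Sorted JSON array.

Compute FIRST by fixpoint:
pass 1:
  A via A→b b: +{b}
  B via B→b: +{b}
  C via C→B B: +{b}
  S via S→B: +{b}
  S via S→a A: +{a}
  FIRST[S]={a,b}  FIRST[A]={b}  FIRST[B]={b}  FIRST[C]={b}
pass 2: (stable)
  FIRST[S]={a,b}  FIRST[A]={b}  FIRST[B]={b}  FIRST[C]={b}

FOLLOW iteration:
FOLLOW(S) := {$}
pass 1:
  B→C b: FOLLOW(C) ⊇ FIRST(b) = {b}; new: +{b}
  C→B B: FOLLOW(B) ⊇ FIRST(B) = {b}; new: +{b}
  S→B: FOLLOW(B) ⊇ FOLLOW(S) ⊇ {$}; new: +{$}
  S→a A: FOLLOW(A) ⊇ FOLLOW(S) ⊇ {$}; new: +{$}
  FOLLOW(S)={$}  FOLLOW(A)={$}  FOLLOW(B)={$,b}  FOLLOW(C)={b}
pass 2:
  B→C: FOLLOW(C) ⊇ FOLLOW(B) ⊇ {$,b}; new: +{$}
  FOLLOW(S)={$}  FOLLOW(A)={$}  FOLLOW(B)={$,b}  FOLLOW(C)={$,b}
pass 3: — fixpoint
  FOLLOW(S)={$}  FOLLOW(A)={$}  FOLLOW(B)={$,b}  FOLLOW(C)={$,b}

FOLLOW(B) = ["$", "b"]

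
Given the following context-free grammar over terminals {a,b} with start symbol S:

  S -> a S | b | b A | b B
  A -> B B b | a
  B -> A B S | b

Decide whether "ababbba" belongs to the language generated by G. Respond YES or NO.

CNF form of G:
  S -> T0 A | T0 B | T1 S | b
  A -> B X2 | a
  B -> A X3 | b
  T0 -> b
  T1 -> a
  X2 -> B T0
  X3 -> B S

Fill CYK table bottom-up:
  cell(0,0) a: {A,T1}  orig:{A}
  cell(1,1) b: {B,S,T0}  orig:{B,S}
  cell(2,2) a: {A,T1}  orig:{A}
  cell(3,3) b: {B,S,T0}  orig:{B,S}
  cell(4,4) b: {B,S,T0}  orig:{B,S}
  cell(5,5) b: {B,S,T0}  orig:{B,S}
  cell(6,6) a: {A,T1}  orig:{A}
  cell(0,1) ab: {S}
  cell(1,2) ba: {S}
  cell(2,3) ab: {S}
  cell(3,4) bb: {S,X2,X3}  orig:{S}
  cell(4,5) bb: {S,X2,X3}  orig:{S}
  cell(5,6) ba: {S}
  cell(0,2) aba: {S}
  cell(1,3) bab: {X3}  orig:{}
  cell(2,4) abb: {B,S}
  cell(3,5) bbb: {A,X3}  orig:{A}
  cell(4,6) bba: {X3}  orig:{}
  cell(0,3) abab: {B}
  cell(1,4) babb: {S,X3}  orig:{S}
  cell(2,5) abbb: {B,X2,X3}  orig:{B}
  cell(3,6) bbba: ∅
  cell(0,4) ababb: {B,S,X2,X3}  orig:{B,S}
  cell(1,5) babbb: {A,S}
  cell(2,6) abbba: {X3}  orig:{}
  cell(0,5) ababbb: {A,S,X2,X3}  orig:{A,S}
  cell(1,6) babbba: ∅
  cell(0,6) ababbba: {X3}  orig:{}

S ∉ T[0,6] ⇒ NO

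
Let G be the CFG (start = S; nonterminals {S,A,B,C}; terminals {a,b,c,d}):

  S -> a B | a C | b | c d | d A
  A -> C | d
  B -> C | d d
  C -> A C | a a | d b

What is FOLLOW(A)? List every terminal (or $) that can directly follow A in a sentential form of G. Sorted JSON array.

Compute FIRST by fixpoint:
pass 1:
  A via A→d: +{d}
  B via B→d d: +{d}
  C via C→A C: +{d}
  C via C→a a: +{a}
  S via S→a B: +{a}
  S via S→b: +{b}
  S via S→c d: +{c}
  S via S→d A: +{d}
  FIRST[S]={a,b,c,d}  FIRST[A]={d}  FIRST[B]={d}  FIRST[C]={a,d}
pass 2:
  A via A→C: +{a}
  B via B→C: +{a}
  FIRST[S]={a,b,c,d}  FIRST[A]={a,d}  FIRST[B]={a,d}  FIRST[C]={a,d}
pass 3: done
  FIRST[S]={a,b,c,d}  FIRST[A]={a,d}  FIRST[B]={a,d}  FIRST[C]={a,d}

Compute FOLLOW by fixpoint:
seed FOLLOW(S) with $
pass 1:
  C→A C: FOLLOW(A) ⊇ FIRST(C) = {a,d}; new: +{a,d}
  S→a B: FOLLOW(B) ⊇ FOLLOW(S) ⊇ {$}; new: +{$}
  S→a C: FOLLOW(C) ⊇ FOLLOW(S) ⊇ {$}; new: +{$}
  S→d A: FOLLOW(A) ⊇ FOLLOW(S) ⊇ {$}; new: +{$}
  FOLLOW(S)={$}  FOLLOW(A)={$,a,d}  FOLLOW(B)={$}  FOLLOW(C)={$}
pass 2:
  A→C: FOLLOW(C) ⊇ FOLLOW(A) ⊇ {$,a,d}; new: +{a,d}
  FOLLOW(S)={$}  FOLLOW(A)={$,a,d}  FOLLOW(B)={$}  FOLLOW(C)={$,a,d}
pass 3: done
  FOLLOW(S)={$}  FOLLOW(A)={$,a,d}  FOLLOW(B)={$}  FOLLOW(C)={$,a,d}

FOLLOW(A) = ["$", "a", "d"]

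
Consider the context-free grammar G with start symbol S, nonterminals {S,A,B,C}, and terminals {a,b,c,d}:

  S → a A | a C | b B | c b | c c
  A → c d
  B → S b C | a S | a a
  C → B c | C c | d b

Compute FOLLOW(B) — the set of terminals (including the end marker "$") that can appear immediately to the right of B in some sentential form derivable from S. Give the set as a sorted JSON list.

FIRST sets, iterate to fixpoint:
pass 1:
  A via A→c d: +{c}
  B via B→a S: +{a}
  C via C→B c: +{a}
  C via C→d b: +{d}
  S via S→a A: +{a}
  S via S→b B: +{b}
  S via S→c b: +{c}
  FIRST[S]={a,b,c}  FIRST[A]={c}  FIRST[B]={a}  FIRST[C]={a,d}
pass 2:
  B via B→S b C: +{b,c}
  C via C→B c: +{b,c}
  FIRST[S]={a,b,c}  FIRST[A]={c}  FIRST[B]={a,b,c}  FIRST[C]={a,b,c,d}
pass 3: (no change)
  FIRST[S]={a,b,c}  FIRST[A]={c}  FIRST[B]={a,b,c}  FIRST[C]={a,b,c,d}

FOLLOW iteration:
FOLLOW(S) := {$}
round 1:
  B→S b C: FOLLOW(S) ⊇ FIRST(b) = {b}; new: +{b}
  C→B c: FOLLOW(B) ⊇ FIRST(c) = {c}; new: +{c}
  C→C c: FOLLOW(C) ⊇ FIRST(c) = {c}; new: +{c}
  S→a A: FOLLOW(A) ⊇ FOLLOW(S) ⊇ {$,b}; new: +{$,b}
  S→a C: FOLLOW(C) ⊇ FOLLOW(S) ⊇ {$,b}; new: +{$,b}
  S→b B: FOLLOW(B) ⊇ FOLLOW(S) ⊇ {$,b}; new: +{$,b}
  S: {$,b}  A: {$,b}  B: {$,b,c}  C: {$,b,c}
round 2:
  B→a S: FOLLOW(S) ⊇ FOLLOW(B) ⊇ {$,b,c}; new: +{c}
  S→a A: FOLLOW(A) ⊇ FOLLOW(S) ⊇ {$,b,c}; new: +{c}
  S: {$,b,c}  A: {$,b,c}  B: {$,b,c}  C: {$,b,c}
round 3: (stable)
  S: {$,b,c}  A: {$,b,c}  B: {$,b,c}  C: {$,b,c}

FOLLOW(B) = ["$", "b", "c"]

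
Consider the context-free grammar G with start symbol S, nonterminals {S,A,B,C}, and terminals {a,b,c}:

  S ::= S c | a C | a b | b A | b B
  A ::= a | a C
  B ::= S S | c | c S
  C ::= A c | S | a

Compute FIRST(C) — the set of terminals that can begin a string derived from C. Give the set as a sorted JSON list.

FIRST iteration:
round 1:
  A via A→a: +{a}
  B via B→c: +{c}
  C via C→A c: +{a}
  S via S→a C: +{a}
  S via S→b A: +{b}
  FIRST[S]={a,b}  FIRST[A]={a}  FIRST[B]={c}  FIRST[C]={a}
round 2:
  B via B→S S: +{a,b}
  C via C→S: +{b}
  FIRST[S]={a,b}  FIRST[A]={a}  FIRST[B]={a,b,c}  FIRST[C]={a,b}
round 3: — fixpoint
  FIRST[S]={a,b}  FIRST[A]={a}  FIRST[B]={a,b,c}  FIRST[C]={a,b}

FIRST(C) = ["a", "b"]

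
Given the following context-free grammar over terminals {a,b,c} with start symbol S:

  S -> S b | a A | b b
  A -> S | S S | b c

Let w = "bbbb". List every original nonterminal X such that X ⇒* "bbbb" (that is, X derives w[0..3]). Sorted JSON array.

CNF form of G:
  S -> S T0 | T0 T0 | T1 A
  A -> S S | S T0 | T0 T0 | T0 T2 | T1 A
  T0 -> b
  T1 -> a
  T2 -> c

CYK table (by increasing span) (cells [i..j] with 0 ≤ i ≤ j ≤ 3 only):
  T[0,0] 'b' = {T0}  orig:{}
  T[1,1] 'b' = {T0}  orig:{}
  T[2,2] 'b' = {T0}  orig:{}
  T[3,3] 'b' = {T0}  orig:{}
  T[0,1] 'bb' = {A,S}
  T[1,2] 'bb' = {A,S}
  T[2,3] 'bb' = {A,S}
  T[0,2] 'bbb' = {A,S}
  T[1,3] 'bbb' = {A,S}
  T[0,3] 'bbbb' = {A,S}

Original NTs in T[0,3] deriving "bbbb": ["A", "S"]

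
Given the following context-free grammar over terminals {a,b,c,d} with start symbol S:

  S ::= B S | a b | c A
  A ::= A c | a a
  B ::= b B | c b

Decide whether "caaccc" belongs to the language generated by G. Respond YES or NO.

CNF form of G:
  S -> B S | T0 A | T1 T2
  A -> A T0 | T1 T1
  B -> T0 T2 | T2 B
  T0 -> c
  T1 -> a
  T2 -> b

Fill CYK table bottom-up:
  cell(0,0) c: {T0}  orig:{}
  cell(1,1) a: {T1}  orig:{}
  cell(2,2) a: {T1}  orig:{}
  cell(3,3) c: {T0}  orig:{}
  cell(4,4) c: {T0}  orig:{}
  cell(5,5) c: {T0}  orig:{}
  cell(0,1) ca: ∅
  cell(1,2) aa: {A}
  cell(2,3) ac: ∅
  cell(3,4) cc: ∅
  cell(4,5) cc: ∅
  cell(0,2) caa: {S}
  cell(1,3) aac: {A}
  cell(2,4) acc: ∅
  cell(3,5) ccc: ∅
  cell(0,3) caac: {S}
  cell(1,4) aacc: {A}
  cell(2,5) accc: ∅
  cell(0,4) caacc: {S}
  cell(1,5) aaccc: {A}
  cell(0,5) caaccc: {S}

S ∈ T[0,5] ⇒ YES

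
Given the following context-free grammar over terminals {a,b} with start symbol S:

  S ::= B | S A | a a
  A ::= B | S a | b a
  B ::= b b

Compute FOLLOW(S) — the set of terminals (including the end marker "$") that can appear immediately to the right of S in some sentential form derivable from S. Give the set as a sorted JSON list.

FIRST sets, iterate to fixpoint:
iter 1:
  A via A→b a: +{b}
  B via B→b b: +{b}
  S via S→B: +{b}
  S via S→a a: +{a}
  S: {a,b}  A: {b}  B: {b}
iter 2:
  A via A→S a: +{a}
  S: {a,b}  A: {a,b}  B: {b}
iter 3: (no change)
  S: {a,b}  A: {a,b}  B: {b}

Compute FOLLOW by fixpoint:
FOLLOW(S) := {$}
pass 1:
  A→S a: FOLLOW(S) ⊇ FIRST(a) = {a}; new: +{a}
  S→B: FOLLOW(B) ⊇ FOLLOW(S) ⊇ {$,a}; new: +{$,a}
  S→S A: FOLLOW(S) ⊇ FIRST(A) = {a,b}; new: +{b}
  S→S A: FOLLOW(A) ⊇ FOLLOW(S) ⊇ {$,a,b}; new: +{$,a,b}
  FOLLOW(S)={$,a,b}  FOLLOW(A)={$,a,b}  FOLLOW(B)={$,a}
pass 2:
  A→B: FOLLOW(B) ⊇ FOLLOW(A) ⊇ {$,a,b}; new: +{b}
  FOLLOW(S)={$,a,b}  FOLLOW(A)={$,a,b}  FOLLOW(B)={$,a,b}
pass 3: done
  FOLLOW(S)={$,a,b}  FOLLOW(A)={$,a,b}  FOLLOW(B)={$,a,b}

FOLLOW(S) = ["$", "a", "b"]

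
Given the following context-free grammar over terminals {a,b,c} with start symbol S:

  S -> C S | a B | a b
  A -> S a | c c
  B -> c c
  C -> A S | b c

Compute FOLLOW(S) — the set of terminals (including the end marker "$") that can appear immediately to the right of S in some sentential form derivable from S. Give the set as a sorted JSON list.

FIRST sets, iterate to fixpoint:
round 1:
  A via A→c c: +{c}
  B via B→c c: +{c}
  C via C→A S: +{c}
  C via C→b c: +{b}
  S via S→C S: +{b,c}
  S via S→a B: +{a}
  FIRST[S]={a,b,c}  FIRST[A]={c}  FIRST[B]={c}  FIRST[C]={b,c}
round 2:
  A via A→S a: +{a,b}
  C via C→A S: +{a}
  FIRST[S]={a,b,c}  FIRST[A]={a,b,c}  FIRST[B]={c}  FIRST[C]={a,b,c}
round 3: — fixpoint
  FIRST[S]={a,b,c}  FIRST[A]={a,b,c}  FIRST[B]={c}  FIRST[C]={a,b,c}

Compute FOLLOW by fixpoint:
FOLLOW(S) := {$}
[1]
  A→S a: FOLLOW(S) ⊇ FIRST(a) = {a}; new: +{a}
  C→A S: FOLLOW(A) ⊇ FIRST(S) = {a,b,c}; new: +{a,b,c}
  S→C S: FOLLOW(C) ⊇ FIRST(S) = {a,b,c}; new: +{a,b,c}
  S→a B: FOLLOW(B) ⊇ FOLLOW(S) ⊇ {$,a}; new: +{$,a}
  S: {$,a}  A: {a,b,c}  B: {$,a}  C: {a,b,c}
[2]
  C→A S: FOLLOW(S) ⊇ FOLLOW(C) ⊇ {a,b,c}; new: +{b,c}
  S→a B: FOLLOW(B) ⊇ FOLLOW(S) ⊇ {$,a,b,c}; new: +{b,c}
  S: {$,a,b,c}  A: {a,b,c}  B: {$,a,b,c}  C: {a,b,c}
[3] (no change)
  S: {$,a,b,c}  A: {a,b,c}  B: {$,a,b,c}  C: {a,b,c}

FOLLOW(S) = ["$", "a", "b", "c"]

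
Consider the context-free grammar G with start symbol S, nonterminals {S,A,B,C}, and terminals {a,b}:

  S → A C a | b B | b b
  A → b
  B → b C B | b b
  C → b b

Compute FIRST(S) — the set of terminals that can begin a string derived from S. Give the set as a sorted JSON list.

FIRST iteration:
round 1:
  A via A→b: +{b}
  B via B→b C B: +{b}
  C via C→b b: +{b}
  S via S→A C a: +{b}
  FIRST(S)={b}  FIRST(A)={b}  FIRST(B)={b}  FIRST(C)={b}
round 2: (no change)
  FIRST(S)={b}  FIRST(A)={b}  FIRST(B)={b}  FIRST(C)={b}

FIRST(S) = ["b"]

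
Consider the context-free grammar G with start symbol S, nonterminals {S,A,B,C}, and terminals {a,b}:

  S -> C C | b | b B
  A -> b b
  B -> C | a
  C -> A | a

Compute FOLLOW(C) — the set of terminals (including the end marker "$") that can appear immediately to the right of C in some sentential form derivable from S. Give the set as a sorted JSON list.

Compute FIRST by fixpoint:
iter 1:
  A via A→b b: +{b}
  B via B→a: +{a}
  C via C→A: +{b}
  C via C→a: +{a}
  S via S→C C: +{a,b}
  S: {a,b}  A: {b}  B: {a}  C: {a,b}
iter 2:
  B via B→C: +{b}
  S: {a,b}  A: {b}  B: {a,b}  C: {a,b}
iter 3: (no change)
  S: {a,b}  A: {b}  B: {a,b}  C: {a,b}

FOLLOW iteration:
seed FOLLOW(S) with $
iter 1:
  S→C C: FOLLOW(C) ⊇ FIRST(C) = {a,b}; new: +{a,b}
  S→C C: FOLLOW(C) ⊇ FOLLOW(S) ⊇ {$}; new: +{$}
  S→b B: FOLLOW(B) ⊇ FOLLOW(S) ⊇ {$}; new: +{$}
  FOLLOW[S]={$}  FOLLOW[A]={}  FOLLOW[B]={$}  FOLLOW[C]={$,a,b}
iter 2:
  C→A: FOLLOW(A) ⊇ FOLLOW(C) ⊇ {$,a,b}; new: +{$,a,b}
  FOLLOW[S]={$}  FOLLOW[A]={$,a,b}  FOLLOW[B]={$}  FOLLOW[C]={$,a,b}
iter 3: — fixpoint
  FOLLOW[S]={$}  FOLLOW[A]={$,a,b}  FOLLOW[B]={$}  FOLLOW[C]={$,a,b}

FOLLOW(C) = ["$", "a", "b"]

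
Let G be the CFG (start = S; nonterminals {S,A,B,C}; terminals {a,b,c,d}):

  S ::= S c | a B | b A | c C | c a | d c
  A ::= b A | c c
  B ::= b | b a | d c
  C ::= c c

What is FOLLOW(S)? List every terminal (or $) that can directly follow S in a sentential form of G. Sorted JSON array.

FIRST iteration:
pass 1:
  A via A→b A: +{b}
  A via A→c c: +{c}
  B via B→b: +{b}
  B via B→d c: +{d}
  C via C→c c: +{c}
  S via S→a B: +{a}
  S via S→b A: +{b}
  S via S→c C: +{c}
  S via S→d c: +{d}
  S: {a,b,c,d}  A: {b,c}  B: {b,d}  C: {c}
pass 2: — fixpoint
  S: {a,b,c,d}  A: {b,c}  B: {b,d}  C: {c}

FOLLOW iteration:
initialize: $ ∈ FOLLOW(S)
iter 1:
  S→S c: FOLLOW(S) ⊇ FIRST(c) = {c}; new: +{c}
  S→a B: FOLLOW(B) ⊇ FOLLOW(S) ⊇ {$,c}; new: +{$,c}
  S→b A: FOLLOW(A) ⊇ FOLLOW(S) ⊇ {$,c}; new: +{$,c}
  S→c C: FOLLOW(C) ⊇ FOLLOW(S) ⊇ {$,c}; new: +{$,c}
  FOLLOW[S]={$,c}  FOLLOW[A]={$,c}  FOLLOW[B]={$,c}  FOLLOW[C]={$,c}
iter 2: (no change)
  FOLLOW[S]={$,c}  FOLLOW[A]={$,c}  FOLLOW[B]={$,c}  FOLLOW[C]={$,c}

FOLLOW(S) = ["$", "c"]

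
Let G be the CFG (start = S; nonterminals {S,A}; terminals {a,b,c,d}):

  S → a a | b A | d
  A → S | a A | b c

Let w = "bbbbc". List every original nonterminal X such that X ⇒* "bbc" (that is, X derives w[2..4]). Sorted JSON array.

Convert to CNF:
  S -> T0 T0 | T1 A | d
  A -> T0 A | T0 T0 | T1 A | T1 T2 | d
  T0 -> a
  T1 -> b
  T2 -> c

Fill CYK table bottom-up, restricted to cells inside w[2..4]:
  [2..2]={T1}  "b"  orig:{}
  [3..3]={T1}  "b"  orig:{}
  [4..4]={T2}  "c"  orig:{}
  [2..3]=∅  "bb"
  [3..4]={A}  "bc"
  [2..4]={A,S}  "bbc"

Original NTs in T[2,4] deriving "bbc": ["A", "S"]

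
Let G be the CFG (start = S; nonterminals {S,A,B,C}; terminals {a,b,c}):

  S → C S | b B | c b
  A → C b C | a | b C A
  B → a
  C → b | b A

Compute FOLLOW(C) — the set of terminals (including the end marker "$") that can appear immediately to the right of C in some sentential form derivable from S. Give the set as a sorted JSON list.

Compute FIRST by fixpoint:
round 1:
  A via A→a: +{a}
  A via A→b C A: +{b}
  B via B→a: +{a}
  C via C→b: +{b}
  S via S→C S: +{b}
  S via S→c b: +{c}
  S: {b,c}  A: {a,b}  B: {a}  C: {b}
round 2: (stable)
  S: {b,c}  A: {a,b}  B: {a}  C: {b}

FOLLOW sets:
seed FOLLOW(S) with $
round 1:
  A→C b C: FOLLOW(C) ⊇ FIRST(b) = {b}; new: +{b}
  A→b C A: FOLLOW(C) ⊇ FIRST(A) = {a,b}; new: +{a}
  C→b A: FOLLOW(A) ⊇ FOLLOW(C) ⊇ {a,b}; new: +{a,b}
  S→C S: FOLLOW(C) ⊇ FIRST(S) = {b,c}; new: +{c}
  S→b B: FOLLOW(B) ⊇ FOLLOW(S) ⊇ {$}; new: +{$}
  FOLLOW(S)={$}  FOLLOW(A)={a,b}  FOLLOW(B)={$}  FOLLOW(C)={a,b,c}
round 2:
  C→b A: FOLLOW(A) ⊇ FOLLOW(C) ⊇ {a,b,c}; new: +{c}
  FOLLOW(S)={$}  FOLLOW(A)={a,b,c}  FOLLOW(B)={$}  FOLLOW(C)={a,b,c}
round 3: (no change)
  FOLLOW(S)={$}  FOLLOW(A)={a,b,c}  FOLLOW(B)={$}  FOLLOW(C)={a,b,c}

FOLLOW(C) = ["a", "b", "c"]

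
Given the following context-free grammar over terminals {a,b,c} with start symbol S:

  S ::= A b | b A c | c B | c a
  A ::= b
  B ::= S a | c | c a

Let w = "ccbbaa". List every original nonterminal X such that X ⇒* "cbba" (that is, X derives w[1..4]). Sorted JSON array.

CNF form of G:
  S -> A T2 | T1 B | T1 T0 | T2 X3
  A -> b
  B -> S T0 | T1 T0 | c
  T0 -> a
  T1 -> c
  T2 -> b
  X3 -> A T1

CYK table (by increasing span), restricted to cells inside w[1..4]:
  T[1,1] 'c' = {B,T1}  orig:{B}
  T[2,2] 'b' = {A,T2}  orig:{A}
  T[3,3] 'b' = {A,T2}  orig:{A}
  T[4,4] 'a' = {T0}  orig:{}
  T[1,2] 'cb' = ∅
  T[2,3] 'bb' = {S}
  T[3,4] 'ba' = ∅
  T[1,3] 'cbb' = ∅
  T[2,4] 'bba' = {B}
  T[1,4] 'cbba' = {S}

Original NTs in T[1,4] deriving "cbba": ["S"]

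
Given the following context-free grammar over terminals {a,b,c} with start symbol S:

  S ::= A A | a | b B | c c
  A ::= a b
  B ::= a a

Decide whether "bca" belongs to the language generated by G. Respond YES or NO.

CNF form of G:
  S -> A A | T1 B | T2 T2 | a
  A -> T0 T1
  B -> T0 T0
  T0 -> a
  T1 -> b
  T2 -> c

CYK fill:
  [0..0]={T1}  "b"  orig:{}
  [1..1]={T2}  "c"  orig:{}
  [2..2]={S,T0}  "a"  orig:{S}
  [0..1]=∅  "bc"
  [1..2]=∅  "ca"
  [0..2]=∅  "bca"

S ∉ T[0,2] ⇒ NO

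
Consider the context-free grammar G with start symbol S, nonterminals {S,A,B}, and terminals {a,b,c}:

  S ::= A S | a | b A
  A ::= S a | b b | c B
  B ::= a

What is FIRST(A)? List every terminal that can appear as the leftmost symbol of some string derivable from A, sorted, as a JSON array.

FIRST iteration:
round 1:
  A via A→b b: +{b}
  A via A→c B: +{c}
  B via B→a: +{a}
  S via S→A S: +{b,c}
  S via S→a: +{a}
  FIRST(S)={a,b,c}  FIRST(A)={b,c}  FIRST(B)={a}
round 2:
  A via A→S a: +{a}
  FIRST(S)={a,b,c}  FIRST(A)={a,b,c}  FIRST(B)={a}
round 3: done
  FIRST(S)={a,b,c}  FIRST(A)={a,b,c}  FIRST(B)={a}

FIRST(A) = ["a", "b", "c"]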